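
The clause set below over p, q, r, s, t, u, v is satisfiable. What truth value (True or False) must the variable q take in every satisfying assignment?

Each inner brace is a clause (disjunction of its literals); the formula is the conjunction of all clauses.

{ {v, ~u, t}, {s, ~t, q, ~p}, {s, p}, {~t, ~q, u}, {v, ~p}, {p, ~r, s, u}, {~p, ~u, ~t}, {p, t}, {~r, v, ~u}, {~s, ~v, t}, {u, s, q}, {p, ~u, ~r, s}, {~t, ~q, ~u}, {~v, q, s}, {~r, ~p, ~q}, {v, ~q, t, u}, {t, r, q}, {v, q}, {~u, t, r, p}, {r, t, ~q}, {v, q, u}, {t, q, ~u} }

False

Suppose q = 1.
Suppose s = 1.
Suppose t = 0.
(p) alone gives p = 1.
(v) alone gives v = 1.
But (~v) is also a unit clause — contradiction.
Backtrack on t: now try t = 1.
(u) alone gives u = 1.
But (~u) is also a unit clause — contradiction.
Neither t = 1 nor t = 0 works.
Backtrack on s: now try s = 0.
(p) alone gives p = 1.
(v) alone gives v = 1.
(~r) alone gives r = 0.
(t) alone gives t = 1.
(u) alone gives u = 1.
But (~u) is also a unit clause — contradiction.
Neither s = 1 nor s = 0 works.
So every satisfying assignment has q = False.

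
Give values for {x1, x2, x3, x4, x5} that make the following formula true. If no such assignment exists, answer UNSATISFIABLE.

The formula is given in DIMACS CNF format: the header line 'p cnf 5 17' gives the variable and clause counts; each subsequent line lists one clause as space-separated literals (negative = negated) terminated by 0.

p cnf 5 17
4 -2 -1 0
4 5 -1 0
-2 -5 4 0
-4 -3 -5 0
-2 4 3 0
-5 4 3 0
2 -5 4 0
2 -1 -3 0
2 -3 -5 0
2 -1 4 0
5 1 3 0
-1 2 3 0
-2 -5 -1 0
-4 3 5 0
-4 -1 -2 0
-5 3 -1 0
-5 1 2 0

Try x4 = True.
Try x3 = True.
From the singleton clause (¬x5), x5 = False.
Try x2 = True.
From the singleton clause (¬x1), x1 = False.
Every clause now holds.

x1: False, x2: True, x3: True, x4: True, x5: False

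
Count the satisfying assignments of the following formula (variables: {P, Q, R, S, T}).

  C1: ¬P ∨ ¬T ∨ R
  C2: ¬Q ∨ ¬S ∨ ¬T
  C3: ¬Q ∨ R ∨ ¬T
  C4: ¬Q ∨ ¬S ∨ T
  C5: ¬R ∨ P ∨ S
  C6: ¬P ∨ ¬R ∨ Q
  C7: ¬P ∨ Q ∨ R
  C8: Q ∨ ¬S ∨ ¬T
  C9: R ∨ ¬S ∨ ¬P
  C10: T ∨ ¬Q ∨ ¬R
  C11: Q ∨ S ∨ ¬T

There are 2^5 = 32 truth assignments over (P, Q, R, S, T).
Split on Q. With Q = True, the clauses containing Q are satisfied and ¬Q drops from the rest; 3 of the 2^4 = 16 assignments to the other variables satisfy what remains.
With Q = False, by the same count on the reduced clause set, 3 assignments work.
(One model: P=F, Q=F, R=F, S=F, T=F.)
Total: 3 + 3 = 6.

6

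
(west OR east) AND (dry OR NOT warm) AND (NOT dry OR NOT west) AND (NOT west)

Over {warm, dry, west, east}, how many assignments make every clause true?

There are 2^4 = 16 truth assignments over (warm, dry, west, east).
Check each against the 4 clauses (columns in the order warm, dry, west, east):
  F F F F  ✗ fails (west OR east)
  F F F T  ✓ satisfies all
  F F T F  ✗ fails (NOT west)
  F F T T  ✗ fails (NOT west)
  F T F F  ✗ fails (west OR east)
  F T F T  ✓ satisfies all
  F T T F  ✗ fails (NOT dry OR NOT west)
  F T T T  ✗ fails (NOT dry OR NOT west)
  T F F F  ✗ fails (west OR east)
  T F F T  ✗ fails (dry OR NOT warm)
  T F T F  ✗ fails (dry OR NOT warm)
  T F T T  ✗ fails (dry OR NOT warm)
  T T F F  ✗ fails (west OR east)
  T T F T  ✓ satisfies all
  T T T F  ✗ fails (NOT dry OR NOT west)
  T T T T  ✗ fails (NOT dry OR NOT west)
3 of the 16 rows are models.

3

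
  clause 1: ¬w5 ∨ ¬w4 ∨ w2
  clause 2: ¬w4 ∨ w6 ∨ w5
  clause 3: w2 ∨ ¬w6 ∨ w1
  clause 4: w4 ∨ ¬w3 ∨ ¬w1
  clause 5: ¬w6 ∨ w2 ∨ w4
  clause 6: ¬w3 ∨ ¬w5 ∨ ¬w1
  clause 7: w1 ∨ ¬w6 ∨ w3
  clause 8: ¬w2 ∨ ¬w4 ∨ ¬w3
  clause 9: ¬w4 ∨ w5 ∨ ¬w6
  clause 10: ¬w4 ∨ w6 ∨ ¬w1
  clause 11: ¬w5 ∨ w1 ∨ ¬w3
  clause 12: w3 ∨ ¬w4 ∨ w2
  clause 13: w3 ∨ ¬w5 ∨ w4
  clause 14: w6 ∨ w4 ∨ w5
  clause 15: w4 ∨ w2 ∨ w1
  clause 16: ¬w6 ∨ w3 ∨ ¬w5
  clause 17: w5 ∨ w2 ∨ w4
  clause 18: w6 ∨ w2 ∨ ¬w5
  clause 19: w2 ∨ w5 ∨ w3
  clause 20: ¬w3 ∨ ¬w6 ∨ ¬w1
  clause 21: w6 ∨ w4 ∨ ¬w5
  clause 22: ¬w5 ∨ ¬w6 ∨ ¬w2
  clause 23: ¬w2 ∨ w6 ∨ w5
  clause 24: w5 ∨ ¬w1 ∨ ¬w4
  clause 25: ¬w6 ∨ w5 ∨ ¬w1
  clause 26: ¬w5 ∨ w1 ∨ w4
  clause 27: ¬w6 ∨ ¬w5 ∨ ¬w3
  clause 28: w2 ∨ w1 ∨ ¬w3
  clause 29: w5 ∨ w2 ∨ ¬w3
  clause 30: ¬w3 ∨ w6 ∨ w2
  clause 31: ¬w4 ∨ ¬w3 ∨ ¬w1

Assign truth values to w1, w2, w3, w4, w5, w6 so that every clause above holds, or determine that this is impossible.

Try w5 = True.
Try w4 = True.
From the singleton clause (w2), w2 = True.
From the singleton clause (¬w3), w3 = False.
From the singleton clause (¬w6), w6 = False.
From the singleton clause (¬w1), w1 = False.
All clauses are satisfied.

w1=False,  w2=True,  w3=False,  w4=True,  w5=True,  w6=False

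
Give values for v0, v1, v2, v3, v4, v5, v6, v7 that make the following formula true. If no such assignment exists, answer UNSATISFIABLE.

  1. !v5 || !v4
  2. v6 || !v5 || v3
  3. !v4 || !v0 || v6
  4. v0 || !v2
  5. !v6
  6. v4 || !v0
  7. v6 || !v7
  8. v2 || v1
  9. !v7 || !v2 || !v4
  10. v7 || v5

Unit clause (!v6) forces v6 = false.
Unit clause (!v7) forces v7 = false.
Unit clause (v5) forces v5 = true.
Unit clause (!v4) forces v4 = false.
Unit clause (v3) forces v3 = true.
Unit clause (!v0) forces v0 = false.
Unit clause (!v2) forces v2 = false.
Unit clause (v1) forces v1 = true.
Every clause now holds.

v0: false,  v1: true,  v2: false,  v3: true,  v4: false,  v5: true,  v6: false,  v7: false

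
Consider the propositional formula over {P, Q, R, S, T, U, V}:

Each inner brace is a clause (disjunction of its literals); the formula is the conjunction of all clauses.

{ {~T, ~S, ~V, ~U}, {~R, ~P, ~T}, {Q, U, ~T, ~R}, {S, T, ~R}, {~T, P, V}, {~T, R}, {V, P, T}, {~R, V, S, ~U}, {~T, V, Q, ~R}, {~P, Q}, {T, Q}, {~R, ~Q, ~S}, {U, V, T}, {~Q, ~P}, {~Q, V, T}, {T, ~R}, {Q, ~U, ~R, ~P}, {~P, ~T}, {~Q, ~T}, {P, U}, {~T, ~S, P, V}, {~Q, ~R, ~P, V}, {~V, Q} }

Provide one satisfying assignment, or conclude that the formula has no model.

Branch on T: set T = 0.
From the singleton clause (Q), Q = 1.
From the singleton clause (~P), P = 0.
From the singleton clause (V), V = 1.
From the singleton clause (~R), R = 0.
From the singleton clause (U), U = 1.
All clauses hold; S can take either value.

P=0,  Q=1,  R=0,  S=0,  T=0,  U=1,  V=1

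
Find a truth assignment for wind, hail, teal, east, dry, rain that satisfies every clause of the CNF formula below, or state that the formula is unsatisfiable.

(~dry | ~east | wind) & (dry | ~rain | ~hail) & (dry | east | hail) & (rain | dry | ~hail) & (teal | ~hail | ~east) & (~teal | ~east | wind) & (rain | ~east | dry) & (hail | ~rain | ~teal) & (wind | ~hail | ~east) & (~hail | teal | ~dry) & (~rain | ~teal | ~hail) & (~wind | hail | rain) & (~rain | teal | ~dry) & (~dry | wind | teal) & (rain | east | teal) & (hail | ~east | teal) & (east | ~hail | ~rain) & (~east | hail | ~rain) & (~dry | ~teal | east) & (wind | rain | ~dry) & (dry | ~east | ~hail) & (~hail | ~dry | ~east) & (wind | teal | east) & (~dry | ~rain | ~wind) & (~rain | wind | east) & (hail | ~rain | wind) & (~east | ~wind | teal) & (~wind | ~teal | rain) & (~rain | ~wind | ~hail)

Branch on dry: set dry = 0.
Branch on rain: set rain = 0.
From the singleton clause (~hail), hail = 0.
From the singleton clause (east), east = 1.
Now (~east) is unsatisfied and unit — conflict.
That branch fails; take rain = 1 instead.
From the singleton clause (~hail), hail = 0.
From the singleton clause (east), east = 1.
Now (~east) is unsatisfied and unit — conflict.
Either choice for rain ends in contradiction.
That branch fails; take dry = 1 instead.
Branch on east: set east = 0.
From the singleton clause (~teal), teal = 0.
From the singleton clause (~hail), hail = 0.
From the singleton clause (~rain), rain = 0.
Now (rain) is unsatisfied and unit — conflict.
That branch fails; take east = 1 instead.
From the singleton clause (wind), wind = 1.
From the singleton clause (~hail), hail = 0.
From the singleton clause (rain), rain = 1.
Now (~rain) is unsatisfied and unit — conflict.
Either choice for east ends in contradiction.
Either choice for dry ends in contradiction.

UNSATISFIABLE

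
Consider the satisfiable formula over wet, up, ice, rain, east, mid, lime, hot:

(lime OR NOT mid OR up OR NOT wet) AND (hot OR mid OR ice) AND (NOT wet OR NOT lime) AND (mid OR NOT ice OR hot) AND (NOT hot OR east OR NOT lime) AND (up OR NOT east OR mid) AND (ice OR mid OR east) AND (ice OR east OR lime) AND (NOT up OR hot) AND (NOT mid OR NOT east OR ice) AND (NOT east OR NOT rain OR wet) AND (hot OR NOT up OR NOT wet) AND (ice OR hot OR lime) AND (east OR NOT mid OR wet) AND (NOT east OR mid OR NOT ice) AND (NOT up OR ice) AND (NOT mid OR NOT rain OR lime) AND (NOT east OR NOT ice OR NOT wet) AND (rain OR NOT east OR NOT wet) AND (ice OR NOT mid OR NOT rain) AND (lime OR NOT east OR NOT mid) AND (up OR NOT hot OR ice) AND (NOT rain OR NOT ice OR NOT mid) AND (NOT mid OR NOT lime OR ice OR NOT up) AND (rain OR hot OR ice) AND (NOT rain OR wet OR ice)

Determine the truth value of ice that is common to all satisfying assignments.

Suppose ice = false.
(NOT up) alone gives up = false.
(NOT hot) alone gives hot = false.
(mid) alone gives mid = true.
(NOT east) alone gives east = false.
(lime) alone gives lime = true.
(NOT wet) alone gives wet = false.
That conflicts with the unit clause (wet).
So every satisfying assignment has ice = True.

True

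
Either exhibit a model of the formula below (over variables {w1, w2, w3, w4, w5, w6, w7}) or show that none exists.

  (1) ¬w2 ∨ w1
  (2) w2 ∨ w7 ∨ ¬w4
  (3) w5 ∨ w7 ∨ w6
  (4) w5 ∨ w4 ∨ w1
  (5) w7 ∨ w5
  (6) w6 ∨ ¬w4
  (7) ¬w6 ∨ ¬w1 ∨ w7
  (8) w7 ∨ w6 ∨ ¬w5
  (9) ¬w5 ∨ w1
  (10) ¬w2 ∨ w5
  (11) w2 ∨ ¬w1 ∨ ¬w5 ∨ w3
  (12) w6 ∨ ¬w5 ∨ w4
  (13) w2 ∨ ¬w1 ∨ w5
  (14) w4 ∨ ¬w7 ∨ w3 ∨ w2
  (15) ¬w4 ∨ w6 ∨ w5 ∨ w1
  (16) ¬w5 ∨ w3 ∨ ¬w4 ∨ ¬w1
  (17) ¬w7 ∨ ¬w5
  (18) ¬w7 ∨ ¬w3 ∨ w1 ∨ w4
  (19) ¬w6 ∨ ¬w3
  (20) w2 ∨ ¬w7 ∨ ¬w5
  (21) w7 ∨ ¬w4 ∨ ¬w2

w1 ↦ False, w2 ↦ False, w3 ↦ False, w4 ↦ True, w5 ↦ False, w6 ↦ True, w7 ↦ True

Suppose w2 = False.
Suppose w7 = True.
Unit clause (¬w5) forces w5 = False.
Unit clause (¬w1) forces w1 = False.
Unit clause (w4) forces w4 = True.
Unit clause (w6) forces w6 = True.
Unit clause (¬w3) forces w3 = False.
This assignment satisfies each clause.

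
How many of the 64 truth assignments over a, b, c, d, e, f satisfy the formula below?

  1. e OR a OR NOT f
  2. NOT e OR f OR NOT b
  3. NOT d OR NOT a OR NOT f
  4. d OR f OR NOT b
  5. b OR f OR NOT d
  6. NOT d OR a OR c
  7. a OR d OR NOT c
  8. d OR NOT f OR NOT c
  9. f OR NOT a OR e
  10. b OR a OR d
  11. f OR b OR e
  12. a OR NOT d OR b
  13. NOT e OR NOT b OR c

There are 2^6 = 64 truth assignments over (a, b, c, d, e, f).
Split on f. With f = true, the clauses containing f are satisfied and NOT f drops from the rest; 4 of the 2^5 = 32 assignments to the other variables satisfy what remains.
With f = false, by the same count on the reduced clause set, 3 assignments work.
Total: 4 + 3 = 7.

7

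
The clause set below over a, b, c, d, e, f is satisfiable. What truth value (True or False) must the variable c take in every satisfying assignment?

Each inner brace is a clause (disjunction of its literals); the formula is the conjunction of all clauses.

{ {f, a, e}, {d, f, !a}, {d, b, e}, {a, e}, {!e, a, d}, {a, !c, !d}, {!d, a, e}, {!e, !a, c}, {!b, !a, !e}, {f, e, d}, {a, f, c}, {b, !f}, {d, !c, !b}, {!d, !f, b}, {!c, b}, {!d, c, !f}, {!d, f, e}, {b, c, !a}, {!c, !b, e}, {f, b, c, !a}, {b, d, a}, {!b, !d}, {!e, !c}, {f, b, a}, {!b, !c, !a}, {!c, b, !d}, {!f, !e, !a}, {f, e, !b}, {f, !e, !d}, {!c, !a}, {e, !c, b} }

Suppose c = true.
The clause (b) is unit, so b = true.
The clause (d) is unit, so d = true.
Now (!d) is unsatisfied and unit — conflict.
So every satisfying assignment has c = False.

False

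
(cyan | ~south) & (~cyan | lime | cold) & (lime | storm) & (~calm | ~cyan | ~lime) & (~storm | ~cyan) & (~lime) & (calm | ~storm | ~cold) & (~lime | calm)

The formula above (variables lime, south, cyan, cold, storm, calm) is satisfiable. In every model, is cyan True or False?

False

Suppose cyan = 1.
The clause (~storm) is unit, so storm = 0.
The clause (lime) is unit, so lime = 1.
Now (~lime) is unsatisfied and unit — conflict.
So every satisfying assignment has cyan = False.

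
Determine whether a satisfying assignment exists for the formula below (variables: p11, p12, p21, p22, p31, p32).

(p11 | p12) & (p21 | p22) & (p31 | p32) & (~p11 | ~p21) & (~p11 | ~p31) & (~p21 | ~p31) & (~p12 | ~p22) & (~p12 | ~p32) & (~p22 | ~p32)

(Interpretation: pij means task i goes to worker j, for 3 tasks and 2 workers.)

Case p11 = 1:
(~p21) alone gives p21 = 0.
(p22) alone gives p22 = 1.
(~p31) alone gives p31 = 0.
(p32) alone gives p32 = 1.
But (~p32) is also a unit clause — contradiction.
So p11 must be the other value — set p11 = 0.
(p12) alone gives p12 = 1.
(~p22) alone gives p22 = 0.
(p21) alone gives p21 = 1.
(~p31) alone gives p31 = 0.
(p32) alone gives p32 = 1.
But (~p32) is also a unit clause — contradiction.
Either choice for p11 ends in contradiction.
No assignment satisfies every clause.

No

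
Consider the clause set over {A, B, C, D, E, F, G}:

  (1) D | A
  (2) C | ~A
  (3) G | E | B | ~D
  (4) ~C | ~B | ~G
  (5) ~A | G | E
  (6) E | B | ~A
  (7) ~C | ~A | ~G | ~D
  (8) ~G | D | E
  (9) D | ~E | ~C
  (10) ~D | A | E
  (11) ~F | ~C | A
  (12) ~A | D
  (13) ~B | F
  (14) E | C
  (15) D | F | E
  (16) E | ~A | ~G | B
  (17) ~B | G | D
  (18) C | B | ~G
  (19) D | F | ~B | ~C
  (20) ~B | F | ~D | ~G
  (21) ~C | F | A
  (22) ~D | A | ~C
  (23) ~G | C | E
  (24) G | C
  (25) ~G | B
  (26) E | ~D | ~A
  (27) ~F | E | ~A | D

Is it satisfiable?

Suppose D = 1.
Suppose C = 0.
Unit clause (~A) forces A = 0.
Unit clause (E) forces E = 1.
Unit clause (G) forces G = 1.
Unit clause (B) forces B = 1.
Unit clause (F) forces F = 1.
Every clause now holds.
A satisfying assignment: A=0,  B=1,  C=0,  D=1,  E=1,  F=1,  G=1.

Yes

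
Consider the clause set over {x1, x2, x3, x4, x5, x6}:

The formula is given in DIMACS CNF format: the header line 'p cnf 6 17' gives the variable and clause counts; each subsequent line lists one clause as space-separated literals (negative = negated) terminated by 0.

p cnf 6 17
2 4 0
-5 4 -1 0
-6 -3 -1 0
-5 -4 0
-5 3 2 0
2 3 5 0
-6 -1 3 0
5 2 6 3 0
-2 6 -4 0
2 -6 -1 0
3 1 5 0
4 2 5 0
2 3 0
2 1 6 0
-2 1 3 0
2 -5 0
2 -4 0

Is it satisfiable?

Try x2 = True.
Try x5 = False.
Try x6 = True.
Try x3 = True.
From the singleton clause (¬x1), x1 = False.
Every clause is now satisfied; x4 is unconstrained.
A satisfying assignment: x1 ↦ False,  x2 ↦ True,  x3 ↦ True,  x4 ↦ True,  x5 ↦ False,  x6 ↦ True.

Yes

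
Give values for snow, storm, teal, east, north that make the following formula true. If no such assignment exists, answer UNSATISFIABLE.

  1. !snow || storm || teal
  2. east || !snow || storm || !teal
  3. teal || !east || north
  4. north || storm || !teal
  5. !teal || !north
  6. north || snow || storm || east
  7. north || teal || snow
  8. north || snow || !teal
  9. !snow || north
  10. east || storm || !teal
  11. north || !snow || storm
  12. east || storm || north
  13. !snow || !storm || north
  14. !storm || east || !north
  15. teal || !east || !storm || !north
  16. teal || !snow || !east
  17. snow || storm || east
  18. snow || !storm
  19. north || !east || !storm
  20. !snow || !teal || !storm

snow ↦ false,  storm ↦ false,  teal ↦ false,  east ↦ true,  north ↦ true

Case teal = false:
Case snow = false:
From the singleton clause (north), north = true.
From the singleton clause (!storm), storm = false.
From the singleton clause (east), east = true.
All clauses are satisfied.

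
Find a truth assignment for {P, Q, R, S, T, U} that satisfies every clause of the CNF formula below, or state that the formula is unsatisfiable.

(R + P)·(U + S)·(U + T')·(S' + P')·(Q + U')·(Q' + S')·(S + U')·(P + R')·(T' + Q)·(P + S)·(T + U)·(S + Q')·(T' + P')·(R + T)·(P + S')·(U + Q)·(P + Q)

UNSATISFIABLE

Suppose R = 1.
Unit clause (P) forces P = 1.
Unit clause (S') forces S = 0.
Unit clause (U) forces U = 1.
That conflicts with the unit clause (U').
That branch fails; take R = 0 instead.
Unit clause (P) forces P = 1.
Unit clause (S') forces S = 0.
Unit clause (U) forces U = 1.
That conflicts with the unit clause (U').
Neither R = 1 nor R = 0 works.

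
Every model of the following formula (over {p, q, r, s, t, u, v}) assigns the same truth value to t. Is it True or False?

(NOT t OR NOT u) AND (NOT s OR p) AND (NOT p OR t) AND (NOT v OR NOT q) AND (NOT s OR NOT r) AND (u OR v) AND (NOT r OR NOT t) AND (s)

True

Suppose t = false.
From the singleton clause (NOT p), p = false.
From the singleton clause (NOT s), s = false.
But (s) is also a unit clause — contradiction.
So every satisfying assignment has t = True.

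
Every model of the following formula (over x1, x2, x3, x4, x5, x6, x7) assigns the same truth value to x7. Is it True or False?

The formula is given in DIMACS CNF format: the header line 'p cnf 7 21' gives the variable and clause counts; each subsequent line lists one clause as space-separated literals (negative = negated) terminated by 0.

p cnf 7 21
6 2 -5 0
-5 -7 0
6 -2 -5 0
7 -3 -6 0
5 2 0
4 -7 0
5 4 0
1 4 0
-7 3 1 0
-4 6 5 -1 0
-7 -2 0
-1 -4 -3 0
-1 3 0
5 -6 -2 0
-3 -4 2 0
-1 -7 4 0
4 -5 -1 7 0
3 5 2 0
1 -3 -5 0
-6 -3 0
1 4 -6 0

False

Suppose x7 = True.
From the singleton clause (¬x5), x5 = False.
From the singleton clause (x2), x2 = True.
But (¬x2) is also a unit clause — contradiction.
So every satisfying assignment has x7 = False.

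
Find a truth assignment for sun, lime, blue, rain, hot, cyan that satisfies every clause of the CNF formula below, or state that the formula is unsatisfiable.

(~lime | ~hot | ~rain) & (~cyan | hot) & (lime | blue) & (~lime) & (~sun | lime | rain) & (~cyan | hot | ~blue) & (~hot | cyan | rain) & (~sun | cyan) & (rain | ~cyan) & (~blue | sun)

sun: 1, lime: 0, blue: 1, rain: 1, hot: 1, cyan: 1

(~lime) alone gives lime = 0.
(blue) alone gives blue = 1.
(sun) alone gives sun = 1.
(rain) alone gives rain = 1.
(cyan) alone gives cyan = 1.
(hot) alone gives hot = 1.
Every clause now holds.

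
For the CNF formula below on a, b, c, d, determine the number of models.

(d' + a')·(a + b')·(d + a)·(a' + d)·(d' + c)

1

There are 2^4 = 16 truth assignments over (a, b, c, d).
Split on b. With b = 1, the clauses containing b are satisfied and b' drops from the rest; 0 of the 2^3 = 8 assignments to the other variables satisfy what remains.
With b = 0, by the same count on the reduced clause set, 1 assignment works.
Total: 0 + 1 = 1.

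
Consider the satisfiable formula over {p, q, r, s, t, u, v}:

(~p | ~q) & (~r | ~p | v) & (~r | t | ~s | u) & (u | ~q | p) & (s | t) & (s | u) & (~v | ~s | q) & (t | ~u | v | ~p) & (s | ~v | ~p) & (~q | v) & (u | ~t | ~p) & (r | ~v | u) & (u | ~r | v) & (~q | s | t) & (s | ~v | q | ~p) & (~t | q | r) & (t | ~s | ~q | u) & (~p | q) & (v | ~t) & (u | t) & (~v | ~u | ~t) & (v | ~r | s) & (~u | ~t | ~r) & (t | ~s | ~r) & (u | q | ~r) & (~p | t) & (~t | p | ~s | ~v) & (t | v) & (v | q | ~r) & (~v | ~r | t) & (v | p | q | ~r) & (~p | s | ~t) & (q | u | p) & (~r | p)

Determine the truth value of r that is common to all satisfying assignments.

False

Suppose r = 1.
Unit clause (p) forces p = 1.
Unit clause (~q) forces q = 0.
That conflicts with the unit clause (q).
So every satisfying assignment has r = False.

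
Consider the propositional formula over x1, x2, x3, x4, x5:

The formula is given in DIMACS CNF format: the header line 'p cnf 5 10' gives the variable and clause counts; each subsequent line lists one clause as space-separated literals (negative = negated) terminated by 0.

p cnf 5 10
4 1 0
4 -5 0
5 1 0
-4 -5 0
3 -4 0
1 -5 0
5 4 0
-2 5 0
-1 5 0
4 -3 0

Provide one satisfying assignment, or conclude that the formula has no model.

UNSATISFIABLE

Try x4 = True.
From the singleton clause (¬x5), x5 = False.
From the singleton clause (x1), x1 = True.
That conflicts with the unit clause (¬x1).
That branch fails; take x4 = False instead.
From the singleton clause (x1), x1 = True.
From the singleton clause (¬x5), x5 = False.
That conflicts with the unit clause (x5).
Either choice for x4 ends in contradiction.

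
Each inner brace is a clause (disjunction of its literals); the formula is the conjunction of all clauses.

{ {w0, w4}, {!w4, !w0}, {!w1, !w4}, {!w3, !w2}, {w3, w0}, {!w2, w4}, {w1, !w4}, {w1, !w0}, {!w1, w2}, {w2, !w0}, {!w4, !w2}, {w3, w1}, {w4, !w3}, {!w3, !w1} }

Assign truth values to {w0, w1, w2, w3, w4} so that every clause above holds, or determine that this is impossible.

UNSATISFIABLE

Case w0 = true:
(!w4) alone gives w4 = false.
(!w2) alone gives w2 = false.
That conflicts with the unit clause (w2).
Backtrack on w0: now try w0 = false.
(w4) alone gives w4 = true.
(!w1) alone gives w1 = false.
That conflicts with the unit clause (w1).
Neither w0 = true nor w0 = false works.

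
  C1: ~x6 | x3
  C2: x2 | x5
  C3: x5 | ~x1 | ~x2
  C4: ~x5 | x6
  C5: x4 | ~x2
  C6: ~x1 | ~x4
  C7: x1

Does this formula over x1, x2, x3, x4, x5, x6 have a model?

The clause (x1) is unit, so x1 = 1.
The clause (~x4) is unit, so x4 = 0.
The clause (~x2) is unit, so x2 = 0.
The clause (x5) is unit, so x5 = 1.
The clause (x6) is unit, so x6 = 1.
The clause (x3) is unit, so x3 = 1.
Every clause now holds.
A satisfying assignment: x1: 1,  x2: 0,  x3: 1,  x4: 0,  x5: 1,  x6: 1.

Yes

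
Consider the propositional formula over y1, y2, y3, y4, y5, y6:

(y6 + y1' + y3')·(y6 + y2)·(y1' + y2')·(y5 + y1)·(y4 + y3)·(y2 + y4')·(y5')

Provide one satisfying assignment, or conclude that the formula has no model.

Unit clause (y5') forces y5 = 0.
Unit clause (y1) forces y1 = 1.
Unit clause (y2') forces y2 = 0.
Unit clause (y6) forces y6 = 1.
Unit clause (y4') forces y4 = 0.
Unit clause (y3) forces y3 = 1.
Every clause now holds.

y1: 1, y2: 0, y3: 1, y4: 0, y5: 0, y6: 1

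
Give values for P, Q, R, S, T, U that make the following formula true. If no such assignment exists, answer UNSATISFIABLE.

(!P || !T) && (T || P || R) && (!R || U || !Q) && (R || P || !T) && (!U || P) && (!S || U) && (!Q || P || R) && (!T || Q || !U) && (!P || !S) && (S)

From the singleton clause (S), S = true.
From the singleton clause (U), U = true.
From the singleton clause (P), P = true.
That conflicts with the unit clause (!P).

UNSATISFIABLE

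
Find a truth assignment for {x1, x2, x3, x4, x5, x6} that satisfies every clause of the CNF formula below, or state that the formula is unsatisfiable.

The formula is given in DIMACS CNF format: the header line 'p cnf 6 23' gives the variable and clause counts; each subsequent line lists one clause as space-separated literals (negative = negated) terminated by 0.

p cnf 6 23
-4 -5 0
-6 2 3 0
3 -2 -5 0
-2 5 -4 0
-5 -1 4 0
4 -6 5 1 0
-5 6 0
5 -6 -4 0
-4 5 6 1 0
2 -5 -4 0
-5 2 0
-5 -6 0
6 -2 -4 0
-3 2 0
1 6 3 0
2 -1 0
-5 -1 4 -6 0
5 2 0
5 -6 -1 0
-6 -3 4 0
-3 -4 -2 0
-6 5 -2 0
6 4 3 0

x1: False; x2: True; x3: True; x4: False; x5: False; x6: False

Case x4 = False:
Case x5 = False:
From the singleton clause (x2), x2 = True.
From the singleton clause (¬x6), x6 = False.
From the singleton clause (x3), x3 = True.
No clause remains; x1 is free.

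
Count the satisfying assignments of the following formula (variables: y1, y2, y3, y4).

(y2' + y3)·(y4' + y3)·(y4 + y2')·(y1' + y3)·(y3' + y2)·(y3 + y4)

2

There are 2^4 = 16 truth assignments over (y1, y2, y3, y4).
Check each against the 6 clauses (columns in the order y1, y2, y3, y4):
  F F F F  ✗ fails (y3 + y4)
  F F F T  ✗ fails (y4' + y3)
  F F T F  ✗ fails (y3' + y2)
  F F T T  ✗ fails (y3' + y2)
  F T F F  ✗ fails (y2' + y3)
  F T F T  ✗ fails (y2' + y3)
  F T T F  ✗ fails (y4 + y2')
  F T T T  ✓ satisfies all
  T F F F  ✗ fails (y1' + y3)
  T F F T  ✗ fails (y4' + y3)
  T F T F  ✗ fails (y3' + y2)
  T F T T  ✗ fails (y3' + y2)
  T T F F  ✗ fails (y2' + y3)
  T T F T  ✗ fails (y2' + y3)
  T T T F  ✗ fails (y4 + y2')
  T T T T  ✓ satisfies all
2 of the 16 rows are models.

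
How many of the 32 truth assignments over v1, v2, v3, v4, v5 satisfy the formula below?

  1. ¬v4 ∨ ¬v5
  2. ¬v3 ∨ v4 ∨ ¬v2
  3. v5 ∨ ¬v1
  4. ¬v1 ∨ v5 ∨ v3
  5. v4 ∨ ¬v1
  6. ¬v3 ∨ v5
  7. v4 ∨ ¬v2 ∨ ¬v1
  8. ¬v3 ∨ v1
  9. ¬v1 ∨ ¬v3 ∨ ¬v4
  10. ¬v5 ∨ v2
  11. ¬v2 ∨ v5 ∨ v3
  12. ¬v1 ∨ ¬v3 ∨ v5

There are 2^5 = 32 truth assignments over (v1, v2, v3, v4, v5).
Split on v1. With v1 = True, the clauses containing v1 are satisfied and ¬v1 drops from the rest; 0 of the 2^4 = 16 assignments to the other variables satisfy what remains.
With v1 = False, by the same count on the reduced clause set, 3 assignments work.
(One model: v1=F, v2=F, v3=F, v4=F, v5=F.)
Total: 0 + 3 = 3.

3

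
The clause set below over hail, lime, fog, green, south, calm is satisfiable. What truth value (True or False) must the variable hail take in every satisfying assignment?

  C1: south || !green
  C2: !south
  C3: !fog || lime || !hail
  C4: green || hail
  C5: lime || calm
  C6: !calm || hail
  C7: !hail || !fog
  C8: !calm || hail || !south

True

Suppose hail = false.
From the singleton clause (!south), south = false.
From the singleton clause (!green), green = false.
Now (green) is unsatisfied and unit — conflict.
So every satisfying assignment has hail = True.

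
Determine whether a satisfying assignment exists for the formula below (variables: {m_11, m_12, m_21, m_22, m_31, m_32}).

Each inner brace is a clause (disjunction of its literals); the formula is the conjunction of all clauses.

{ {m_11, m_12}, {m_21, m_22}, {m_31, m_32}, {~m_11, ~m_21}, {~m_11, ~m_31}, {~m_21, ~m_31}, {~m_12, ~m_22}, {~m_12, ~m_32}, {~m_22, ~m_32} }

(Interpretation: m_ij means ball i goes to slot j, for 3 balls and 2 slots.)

No, unsatisfiable

Branch on m_11: set m_11 = 1.
The clause (~m_21) is unit, so m_21 = 0.
The clause (m_22) is unit, so m_22 = 1.
The clause (~m_31) is unit, so m_31 = 0.
The clause (m_32) is unit, so m_32 = 1.
That conflicts with the unit clause (~m_32).
Backtrack on m_11: now try m_11 = 0.
The clause (m_12) is unit, so m_12 = 1.
The clause (~m_22) is unit, so m_22 = 0.
The clause (m_21) is unit, so m_21 = 1.
The clause (~m_31) is unit, so m_31 = 0.
The clause (m_32) is unit, so m_32 = 1.
That conflicts with the unit clause (~m_32).
Neither m_11 = 1 nor m_11 = 0 works.
No assignment satisfies every clause.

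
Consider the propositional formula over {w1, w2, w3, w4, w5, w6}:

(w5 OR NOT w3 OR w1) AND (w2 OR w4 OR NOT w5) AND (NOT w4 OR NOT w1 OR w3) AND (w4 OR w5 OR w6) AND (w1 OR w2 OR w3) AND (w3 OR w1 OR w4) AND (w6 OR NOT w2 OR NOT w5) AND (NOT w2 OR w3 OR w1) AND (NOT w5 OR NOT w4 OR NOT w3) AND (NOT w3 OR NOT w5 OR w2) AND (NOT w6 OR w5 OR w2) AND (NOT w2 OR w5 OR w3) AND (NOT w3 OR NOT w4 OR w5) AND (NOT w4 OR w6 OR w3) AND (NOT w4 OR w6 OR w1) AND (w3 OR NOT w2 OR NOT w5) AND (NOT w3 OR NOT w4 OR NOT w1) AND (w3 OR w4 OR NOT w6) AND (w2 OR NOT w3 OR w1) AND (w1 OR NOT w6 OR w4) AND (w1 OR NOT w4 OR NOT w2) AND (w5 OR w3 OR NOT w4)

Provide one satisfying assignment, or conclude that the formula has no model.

w1 ↦ true, w2 ↦ true, w3 ↦ true, w4 ↦ false, w5 ↦ true, w6 ↦ true

Branch on w5: set w5 = true.
Branch on w2: set w2 = true.
From the singleton clause (w6), w6 = true.
From the singleton clause (w3), w3 = true.
From the singleton clause (NOT w4), w4 = false.
From the singleton clause (w1), w1 = true.
All clauses are satisfied.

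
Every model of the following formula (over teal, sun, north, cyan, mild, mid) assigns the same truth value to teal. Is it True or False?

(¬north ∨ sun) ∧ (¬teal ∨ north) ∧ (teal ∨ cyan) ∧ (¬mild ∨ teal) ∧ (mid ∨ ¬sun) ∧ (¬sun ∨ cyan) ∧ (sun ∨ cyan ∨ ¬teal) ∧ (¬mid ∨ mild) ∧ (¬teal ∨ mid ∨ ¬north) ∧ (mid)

True

Suppose teal = False.
From the singleton clause (cyan), cyan = True.
From the singleton clause (¬mild), mild = False.
From the singleton clause (¬mid), mid = False.
Now (mid) is unsatisfied and unit — conflict.
So every satisfying assignment has teal = True.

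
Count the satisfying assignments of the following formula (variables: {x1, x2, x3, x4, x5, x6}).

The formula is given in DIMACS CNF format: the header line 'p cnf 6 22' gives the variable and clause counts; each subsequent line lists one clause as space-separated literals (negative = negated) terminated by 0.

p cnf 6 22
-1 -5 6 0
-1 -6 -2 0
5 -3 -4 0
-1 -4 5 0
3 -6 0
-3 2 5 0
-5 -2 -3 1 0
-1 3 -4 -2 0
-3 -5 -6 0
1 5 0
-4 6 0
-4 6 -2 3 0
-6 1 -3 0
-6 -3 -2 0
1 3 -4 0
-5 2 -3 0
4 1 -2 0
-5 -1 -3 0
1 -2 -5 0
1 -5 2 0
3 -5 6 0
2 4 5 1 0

3

There are 2^6 = 64 truth assignments over (x1, x2, x3, x4, x5, x6).
Split on x2. With x2 = True, the clauses containing x2 are satisfied and ¬x2 drops from the rest; 2 of the 2^5 = 32 assignments to the other variables satisfy what remains.
With x2 = False, by the same count on the reduced clause set, 1 assignment works.
(One model: x1=T, x2=F, x3=F, x4=F, x5=F, x6=F.)
Total: 2 + 1 = 3.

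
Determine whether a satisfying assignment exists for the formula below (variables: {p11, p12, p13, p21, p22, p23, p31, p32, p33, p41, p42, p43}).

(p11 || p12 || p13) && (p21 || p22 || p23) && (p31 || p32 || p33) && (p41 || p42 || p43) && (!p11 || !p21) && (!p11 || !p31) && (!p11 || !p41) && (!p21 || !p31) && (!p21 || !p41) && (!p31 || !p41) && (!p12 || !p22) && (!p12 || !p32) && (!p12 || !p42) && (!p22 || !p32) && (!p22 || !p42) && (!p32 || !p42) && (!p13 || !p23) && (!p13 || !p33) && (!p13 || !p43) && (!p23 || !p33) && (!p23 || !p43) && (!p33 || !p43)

Case p11 = false:
Case p12 = true:
Unit clause (!p22) forces p22 = false.
Unit clause (!p32) forces p32 = false.
Unit clause (!p42) forces p42 = false.
Case p21 = true:
Unit clause (!p31) forces p31 = false.
Unit clause (p33) forces p33 = true.
Unit clause (!p41) forces p41 = false.
Unit clause (p43) forces p43 = true.
Now (!p43) is unsatisfied and unit — conflict.
That branch fails; take p21 = false instead.
Unit clause (p23) forces p23 = true.
Unit clause (!p13) forces p13 = false.
Unit clause (!p33) forces p33 = false.
Unit clause (p31) forces p31 = true.
Unit clause (!p41) forces p41 = false.
Unit clause (p43) forces p43 = true.
Now (!p43) is unsatisfied and unit — conflict.
Either choice for p21 ends in contradiction.
That branch fails; take p12 = false instead.
Unit clause (p13) forces p13 = true.
Unit clause (!p23) forces p23 = false.
Unit clause (!p33) forces p33 = false.
Unit clause (!p43) forces p43 = false.
Case p21 = true:
Unit clause (!p31) forces p31 = false.
Unit clause (p32) forces p32 = true.
Unit clause (!p41) forces p41 = false.
Unit clause (p42) forces p42 = true.
Now (!p42) is unsatisfied and unit — conflict.
That branch fails; take p21 = false instead.
Unit clause (p22) forces p22 = true.
Unit clause (!p32) forces p32 = false.
Unit clause (p31) forces p31 = true.
Unit clause (!p41) forces p41 = false.
Unit clause (p42) forces p42 = true.
Now (!p42) is unsatisfied and unit — conflict.
Either choice for p21 ends in contradiction.
Either choice for p12 ends in contradiction.
That branch fails; take p11 = true instead.
Unit clause (!p21) forces p21 = false.
Unit clause (!p31) forces p31 = false.
Unit clause (!p41) forces p41 = false.
Case p22 = true:
Unit clause (!p12) forces p12 = false.
Unit clause (!p32) forces p32 = false.
Unit clause (p33) forces p33 = true.
Unit clause (!p42) forces p42 = false.
Unit clause (p43) forces p43 = true.
Now (!p43) is unsatisfied and unit — conflict.
That branch fails; take p22 = false instead.
Unit clause (p23) forces p23 = true.
Unit clause (!p13) forces p13 = false.
Unit clause (!p33) forces p33 = false.
Unit clause (p32) forces p32 = true.
Unit clause (!p12) forces p12 = false.
Unit clause (!p42) forces p42 = false.
Unit clause (p43) forces p43 = true.
Now (!p43) is unsatisfied and unit — conflict.
Either choice for p22 ends in contradiction.
Either choice for p11 ends in contradiction.
No assignment satisfies every clause.

No, unsatisfiable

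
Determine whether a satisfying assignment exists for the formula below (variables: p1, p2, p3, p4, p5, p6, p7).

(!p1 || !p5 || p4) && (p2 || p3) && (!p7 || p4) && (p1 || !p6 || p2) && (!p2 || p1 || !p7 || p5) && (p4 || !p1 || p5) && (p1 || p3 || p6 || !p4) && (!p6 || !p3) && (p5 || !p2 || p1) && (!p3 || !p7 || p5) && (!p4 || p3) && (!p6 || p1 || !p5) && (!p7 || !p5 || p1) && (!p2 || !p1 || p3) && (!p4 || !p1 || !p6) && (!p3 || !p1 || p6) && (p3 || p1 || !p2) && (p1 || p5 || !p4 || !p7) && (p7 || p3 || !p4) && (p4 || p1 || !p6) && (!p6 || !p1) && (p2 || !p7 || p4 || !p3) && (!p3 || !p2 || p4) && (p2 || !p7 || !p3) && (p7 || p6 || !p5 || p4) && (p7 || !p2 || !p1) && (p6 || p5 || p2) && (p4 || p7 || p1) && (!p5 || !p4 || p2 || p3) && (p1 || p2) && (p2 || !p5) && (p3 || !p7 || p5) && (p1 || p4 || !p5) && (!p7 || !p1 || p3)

Suppose p2 = true.
Suppose p7 = false.
Unit clause (!p1) forces p1 = false.
Unit clause (p5) forces p5 = true.
Unit clause (!p6) forces p6 = false.
Unit clause (p3) forces p3 = true.
Unit clause (p4) forces p4 = true.
This assignment satisfies each clause.
A satisfying assignment: p1 ↦ false,  p2 ↦ true,  p3 ↦ true,  p4 ↦ true,  p5 ↦ true,  p6 ↦ false,  p7 ↦ false.

Satisfiable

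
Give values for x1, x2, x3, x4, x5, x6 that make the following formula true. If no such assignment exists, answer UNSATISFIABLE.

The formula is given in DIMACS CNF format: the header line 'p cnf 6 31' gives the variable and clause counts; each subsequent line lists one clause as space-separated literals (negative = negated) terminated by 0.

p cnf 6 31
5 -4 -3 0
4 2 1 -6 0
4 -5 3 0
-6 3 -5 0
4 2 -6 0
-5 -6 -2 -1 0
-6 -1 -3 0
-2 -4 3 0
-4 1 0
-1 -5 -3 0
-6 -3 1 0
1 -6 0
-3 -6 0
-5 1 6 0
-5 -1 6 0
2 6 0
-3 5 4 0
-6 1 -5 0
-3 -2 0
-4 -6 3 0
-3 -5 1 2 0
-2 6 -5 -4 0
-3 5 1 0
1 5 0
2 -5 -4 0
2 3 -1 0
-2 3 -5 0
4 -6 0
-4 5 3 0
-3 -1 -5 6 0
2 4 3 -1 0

x1 ↦ True; x2 ↦ True; x3 ↦ False; x4 ↦ False; x5 ↦ False; x6 ↦ False

Branch on x4: set x4 = False.
(¬x6) alone gives x6 = False.
(x2) alone gives x2 = True.
(¬x3) alone gives x3 = False.
(¬x5) alone gives x5 = False.
(x1) alone gives x1 = True.
This assignment satisfies each clause.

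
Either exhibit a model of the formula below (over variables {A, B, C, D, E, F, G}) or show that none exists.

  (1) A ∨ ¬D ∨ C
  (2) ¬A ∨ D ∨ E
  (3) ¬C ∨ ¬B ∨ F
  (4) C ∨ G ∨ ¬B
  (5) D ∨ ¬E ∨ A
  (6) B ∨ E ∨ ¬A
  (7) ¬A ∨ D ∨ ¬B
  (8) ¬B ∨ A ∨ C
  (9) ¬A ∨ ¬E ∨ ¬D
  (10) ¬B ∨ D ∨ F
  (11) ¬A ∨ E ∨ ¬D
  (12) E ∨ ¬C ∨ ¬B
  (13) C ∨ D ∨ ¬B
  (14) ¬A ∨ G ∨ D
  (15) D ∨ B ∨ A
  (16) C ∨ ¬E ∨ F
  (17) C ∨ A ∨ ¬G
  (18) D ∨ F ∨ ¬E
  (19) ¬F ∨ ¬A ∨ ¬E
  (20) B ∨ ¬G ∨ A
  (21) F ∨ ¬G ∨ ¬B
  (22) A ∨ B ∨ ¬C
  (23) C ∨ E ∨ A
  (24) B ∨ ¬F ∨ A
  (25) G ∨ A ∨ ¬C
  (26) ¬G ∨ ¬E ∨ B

A: False, B: True, C: True, D: True, E: True, F: True, G: True

Case A = False:
Case D = True:
(C) alone gives C = True.
(B) alone gives B = True.
(F) alone gives F = True.
(E) alone gives E = True.
(G) alone gives G = True.
All clauses are satisfied.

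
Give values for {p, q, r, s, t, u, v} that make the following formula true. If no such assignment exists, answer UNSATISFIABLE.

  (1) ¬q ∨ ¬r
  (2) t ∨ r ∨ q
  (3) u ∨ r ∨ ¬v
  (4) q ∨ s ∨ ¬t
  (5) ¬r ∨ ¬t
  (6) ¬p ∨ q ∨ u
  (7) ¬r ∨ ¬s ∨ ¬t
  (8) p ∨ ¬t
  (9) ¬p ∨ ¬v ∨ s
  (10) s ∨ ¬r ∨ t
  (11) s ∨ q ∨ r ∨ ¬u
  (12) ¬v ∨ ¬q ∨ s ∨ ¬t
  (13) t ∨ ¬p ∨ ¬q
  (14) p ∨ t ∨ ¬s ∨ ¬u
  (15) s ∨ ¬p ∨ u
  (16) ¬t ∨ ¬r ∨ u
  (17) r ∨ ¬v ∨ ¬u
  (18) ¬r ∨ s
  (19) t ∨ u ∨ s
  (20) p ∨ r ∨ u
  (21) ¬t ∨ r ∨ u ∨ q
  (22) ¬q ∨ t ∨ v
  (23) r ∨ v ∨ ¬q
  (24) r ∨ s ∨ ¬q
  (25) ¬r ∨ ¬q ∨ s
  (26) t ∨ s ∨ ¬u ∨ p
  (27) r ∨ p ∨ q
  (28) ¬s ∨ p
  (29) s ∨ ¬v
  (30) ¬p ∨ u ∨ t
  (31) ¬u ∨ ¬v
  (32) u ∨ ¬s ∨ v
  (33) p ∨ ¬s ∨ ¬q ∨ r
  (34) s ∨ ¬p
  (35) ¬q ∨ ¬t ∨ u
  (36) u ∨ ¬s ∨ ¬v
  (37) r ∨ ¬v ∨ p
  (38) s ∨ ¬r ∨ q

p ↦ True, q ↦ False, r ↦ True, s ↦ True, t ↦ False, u ↦ True, v ↦ False

Try q = False.
Try t = False.
(r) alone gives r = True.
(s) alone gives s = True.
(p) alone gives p = True.
(u) alone gives u = True.
(¬v) alone gives v = False.
This assignment satisfies each clause.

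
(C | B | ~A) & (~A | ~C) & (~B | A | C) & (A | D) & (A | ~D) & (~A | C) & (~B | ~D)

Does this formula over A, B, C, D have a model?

Try A = 0.
The clause (D) is unit, so D = 1.
Now (~D) is unsatisfied and unit — conflict.
That branch fails; take A = 1 instead.
The clause (~C) is unit, so C = 0.
Now (C) is unsatisfied and unit — conflict.
Both values of A lead to a conflict.
No assignment satisfies every clause.

Unsatisfiable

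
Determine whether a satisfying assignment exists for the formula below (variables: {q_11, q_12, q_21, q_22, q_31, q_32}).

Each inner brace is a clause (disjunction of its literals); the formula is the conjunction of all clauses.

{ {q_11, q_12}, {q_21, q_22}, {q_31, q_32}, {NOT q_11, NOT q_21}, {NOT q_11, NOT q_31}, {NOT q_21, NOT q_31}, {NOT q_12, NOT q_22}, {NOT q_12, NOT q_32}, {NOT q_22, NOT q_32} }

Unsatisfiable

Branch on q_11: set q_11 = true.
The clause (NOT q_21) is unit, so q_21 = false.
The clause (q_22) is unit, so q_22 = true.
The clause (NOT q_31) is unit, so q_31 = false.
The clause (q_32) is unit, so q_32 = true.
Now (NOT q_32) is unsatisfied and unit — conflict.
Backtrack on q_11: now try q_11 = false.
The clause (q_12) is unit, so q_12 = true.
The clause (NOT q_22) is unit, so q_22 = false.
The clause (q_21) is unit, so q_21 = true.
The clause (NOT q_31) is unit, so q_31 = false.
The clause (q_32) is unit, so q_32 = true.
Now (NOT q_32) is unsatisfied and unit — conflict.
Both values of q_11 lead to a conflict.
No assignment satisfies every clause.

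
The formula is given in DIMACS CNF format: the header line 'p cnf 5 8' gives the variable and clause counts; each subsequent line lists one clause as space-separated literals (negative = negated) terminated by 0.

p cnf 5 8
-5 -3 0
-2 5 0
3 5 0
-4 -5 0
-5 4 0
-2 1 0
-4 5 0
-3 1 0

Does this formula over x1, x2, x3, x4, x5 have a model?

Suppose x5 = False.
From the singleton clause (¬x2), x2 = False.
From the singleton clause (x3), x3 = True.
From the singleton clause (¬x4), x4 = False.
From the singleton clause (x1), x1 = True.
Every clause now holds.
A satisfying assignment: x1=True, x2=False, x3=True, x4=False, x5=False.

Satisfiable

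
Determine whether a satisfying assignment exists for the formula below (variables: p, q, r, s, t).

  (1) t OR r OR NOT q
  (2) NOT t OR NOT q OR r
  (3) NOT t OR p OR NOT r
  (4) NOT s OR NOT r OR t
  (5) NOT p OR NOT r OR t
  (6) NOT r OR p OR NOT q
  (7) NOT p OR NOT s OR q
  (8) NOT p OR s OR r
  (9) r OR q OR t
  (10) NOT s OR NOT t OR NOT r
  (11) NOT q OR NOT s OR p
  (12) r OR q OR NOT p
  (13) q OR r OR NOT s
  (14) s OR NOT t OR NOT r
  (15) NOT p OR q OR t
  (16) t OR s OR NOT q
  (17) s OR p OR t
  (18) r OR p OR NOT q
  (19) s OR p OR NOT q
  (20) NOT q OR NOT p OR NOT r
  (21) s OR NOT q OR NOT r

Branch on t: set t = true.
Branch on q: set q = false.
Branch on p: set p = false.
(NOT r) alone gives r = false.
(NOT s) alone gives s = false.
Every clause now holds.
A satisfying assignment: p=false; q=false; r=false; s=false; t=true.

Yes, satisfiable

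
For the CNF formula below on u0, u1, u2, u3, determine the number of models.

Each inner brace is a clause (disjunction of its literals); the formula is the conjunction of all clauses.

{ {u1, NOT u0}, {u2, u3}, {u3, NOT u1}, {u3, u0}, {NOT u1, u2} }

There are 2^4 = 16 truth assignments over (u0, u1, u2, u3).
Check each against the 5 clauses (columns in the order u0, u1, u2, u3):
  F F F F  ✗ fails (u2 OR u3)
  F F F T  ✓ satisfies all
  F F T F  ✗ fails (u3 OR u0)
  F F T T  ✓ satisfies all
  F T F F  ✗ fails (u2 OR u3)
  F T F T  ✗ fails (NOT u1 OR u2)
  F T T F  ✗ fails (u3 OR NOT u1)
  F T T T  ✓ satisfies all
  T F F F  ✗ fails (u1 OR NOT u0)
  T F F T  ✗ fails (u1 OR NOT u0)
  T F T F  ✗ fails (u1 OR NOT u0)
  T F T T  ✗ fails (u1 OR NOT u0)
  T T F F  ✗ fails (u2 OR u3)
  T T F T  ✗ fails (NOT u1 OR u2)
  T T T F  ✗ fails (u3 OR NOT u1)
  T T T T  ✓ satisfies all
4 of the 16 rows are models.

4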